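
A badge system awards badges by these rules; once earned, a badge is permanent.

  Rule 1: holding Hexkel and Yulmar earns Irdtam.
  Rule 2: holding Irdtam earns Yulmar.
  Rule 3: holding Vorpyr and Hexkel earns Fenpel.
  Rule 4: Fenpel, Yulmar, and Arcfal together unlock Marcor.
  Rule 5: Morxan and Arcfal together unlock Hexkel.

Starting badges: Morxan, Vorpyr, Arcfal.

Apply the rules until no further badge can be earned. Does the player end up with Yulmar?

No

Yulmar would need Irdtam (Rule 2), but Irdtam is never earned.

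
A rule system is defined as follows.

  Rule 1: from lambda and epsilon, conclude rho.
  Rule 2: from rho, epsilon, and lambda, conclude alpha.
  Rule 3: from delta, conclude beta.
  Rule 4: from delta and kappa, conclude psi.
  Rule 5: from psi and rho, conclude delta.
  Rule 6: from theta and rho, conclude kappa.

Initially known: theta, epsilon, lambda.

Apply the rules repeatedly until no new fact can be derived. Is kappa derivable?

lambda and epsilon hold, so rho follows (Rule 1).
From theta and rho, Rule 6 gives kappa.

Yes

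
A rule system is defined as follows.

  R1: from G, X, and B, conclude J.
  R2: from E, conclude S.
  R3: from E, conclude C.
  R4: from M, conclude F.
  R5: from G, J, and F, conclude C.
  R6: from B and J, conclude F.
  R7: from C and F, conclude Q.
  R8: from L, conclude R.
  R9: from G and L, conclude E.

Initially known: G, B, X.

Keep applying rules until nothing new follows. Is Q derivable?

Yes

From G, X, and B, R1 gives J.
B and J hold, so F follows (R6).
G, J, and F hold, so C follows (R5).
From C and F, R7 gives Q.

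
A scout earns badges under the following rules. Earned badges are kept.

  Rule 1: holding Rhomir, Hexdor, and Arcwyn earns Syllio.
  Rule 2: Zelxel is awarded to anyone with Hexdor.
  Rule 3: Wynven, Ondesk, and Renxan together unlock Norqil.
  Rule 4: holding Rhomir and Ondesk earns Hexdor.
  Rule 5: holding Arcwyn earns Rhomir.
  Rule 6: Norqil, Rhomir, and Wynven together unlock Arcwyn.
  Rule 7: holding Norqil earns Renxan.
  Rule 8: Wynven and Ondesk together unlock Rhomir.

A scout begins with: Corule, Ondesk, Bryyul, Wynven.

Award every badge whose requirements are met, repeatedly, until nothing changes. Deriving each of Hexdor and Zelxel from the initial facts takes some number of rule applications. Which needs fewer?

Hexdor

Hexdor: With Wynven and Ondesk, Rhomir is earned (Rule 8). With Rhomir and Ondesk, Hexdor is earned (Rule 4). [2 rule applications]
Zelxel: With Wynven and Ondesk, Rhomir is earned (Rule 8). With Rhomir and Ondesk, Hexdor is earned (Rule 4). With Hexdor, Zelxel is earned (Rule 2). [3 rule applications]
Hexdor needs fewer.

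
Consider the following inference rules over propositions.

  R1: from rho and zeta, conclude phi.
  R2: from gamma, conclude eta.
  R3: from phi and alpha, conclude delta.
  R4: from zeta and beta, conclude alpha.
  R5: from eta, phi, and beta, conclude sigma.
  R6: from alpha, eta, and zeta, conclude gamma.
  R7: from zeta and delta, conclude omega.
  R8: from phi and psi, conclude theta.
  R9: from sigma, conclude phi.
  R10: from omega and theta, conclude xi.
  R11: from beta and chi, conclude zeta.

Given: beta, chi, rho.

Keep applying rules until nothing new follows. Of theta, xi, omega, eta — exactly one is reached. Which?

omega

From beta and chi, R11 gives zeta.
zeta and beta hold, so alpha follows (R4).
rho and zeta hold, so phi follows (R1).
phi and alpha hold, so delta follows (R3).
From zeta and delta, R7 gives omega.
xi would need omega and theta (R10), but theta is never established. theta would need phi and psi (R8), but psi is never established. eta would need gamma (R2), but gamma is never established.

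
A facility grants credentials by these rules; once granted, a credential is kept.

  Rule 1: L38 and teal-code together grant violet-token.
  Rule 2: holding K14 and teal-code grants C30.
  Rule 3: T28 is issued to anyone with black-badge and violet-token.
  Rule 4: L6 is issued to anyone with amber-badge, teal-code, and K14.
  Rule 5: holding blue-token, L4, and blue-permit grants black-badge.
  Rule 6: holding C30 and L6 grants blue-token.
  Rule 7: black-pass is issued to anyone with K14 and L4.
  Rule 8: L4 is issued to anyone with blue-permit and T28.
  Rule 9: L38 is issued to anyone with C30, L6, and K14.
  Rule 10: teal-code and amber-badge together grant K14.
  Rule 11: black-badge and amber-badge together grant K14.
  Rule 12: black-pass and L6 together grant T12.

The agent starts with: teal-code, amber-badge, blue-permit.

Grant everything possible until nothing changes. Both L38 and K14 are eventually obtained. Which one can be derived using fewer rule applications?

K14

K14: Holding teal-code and amber-badge grants K14 (Rule 10). [1 rule application]
L38: Holding teal-code and amber-badge grants K14 (Rule 10). Holding amber-badge, teal-code, and K14 grants L6 (Rule 4). Holding K14 and teal-code grants C30 (Rule 2). Holding C30, L6, and K14 grants L38 (Rule 9). [4 rule applications]
K14 needs fewer.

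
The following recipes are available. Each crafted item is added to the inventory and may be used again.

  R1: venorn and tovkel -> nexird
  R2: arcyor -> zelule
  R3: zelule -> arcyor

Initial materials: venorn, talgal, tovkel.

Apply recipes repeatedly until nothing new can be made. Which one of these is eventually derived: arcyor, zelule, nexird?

venorn and tovkel -> nexird (R1).
arcyor would need zelule (R3), but zelule is never obtained. zelule would need arcyor (R2), but arcyor is never obtained.

nexird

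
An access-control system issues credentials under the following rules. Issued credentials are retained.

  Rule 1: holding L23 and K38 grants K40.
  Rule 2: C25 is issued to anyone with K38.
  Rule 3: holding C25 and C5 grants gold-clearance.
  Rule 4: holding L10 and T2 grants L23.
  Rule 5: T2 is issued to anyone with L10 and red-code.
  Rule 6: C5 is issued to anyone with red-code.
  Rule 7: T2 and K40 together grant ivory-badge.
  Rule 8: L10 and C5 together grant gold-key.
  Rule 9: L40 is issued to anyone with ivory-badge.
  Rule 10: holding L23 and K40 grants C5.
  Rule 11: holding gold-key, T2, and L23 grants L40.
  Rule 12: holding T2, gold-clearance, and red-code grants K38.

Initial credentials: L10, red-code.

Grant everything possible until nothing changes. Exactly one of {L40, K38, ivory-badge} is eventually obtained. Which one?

L40

Holding L10 and red-code grants T2 (Rule 5).
Holding red-code grants C5 (Rule 6).
Holding L10 and C5 grants gold-key (Rule 8).
Holding L10 and T2 grants L23 (Rule 4).
Holding gold-key, T2, and L23 grants L40 (Rule 11).
K38 would need T2, gold-clearance, and red-code (Rule 12), but gold-clearance is never granted. ivory-badge would need T2 and K40 (Rule 7), but K40 is never granted.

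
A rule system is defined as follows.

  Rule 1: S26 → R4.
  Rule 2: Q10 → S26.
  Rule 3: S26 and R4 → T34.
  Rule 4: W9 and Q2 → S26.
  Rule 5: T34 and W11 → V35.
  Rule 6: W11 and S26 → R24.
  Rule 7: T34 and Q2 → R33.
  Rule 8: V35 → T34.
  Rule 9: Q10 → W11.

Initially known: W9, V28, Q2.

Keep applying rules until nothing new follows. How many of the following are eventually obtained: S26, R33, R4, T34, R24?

From W9 and Q2, Rule 4 gives S26.
S26 holds, so R4 follows (Rule 1).
S26 and R4 hold, so T34 follows (Rule 3).
T34 and Q2 hold, so R33 follows (Rule 7).
S26: reached.
R33: reached.
R4: reached.
T34: reached.
R24 would need W11 and S26 (Rule 6), but W11 is never established.
Reached: S26, R33, R4, and T34 — 4 of the 5.

4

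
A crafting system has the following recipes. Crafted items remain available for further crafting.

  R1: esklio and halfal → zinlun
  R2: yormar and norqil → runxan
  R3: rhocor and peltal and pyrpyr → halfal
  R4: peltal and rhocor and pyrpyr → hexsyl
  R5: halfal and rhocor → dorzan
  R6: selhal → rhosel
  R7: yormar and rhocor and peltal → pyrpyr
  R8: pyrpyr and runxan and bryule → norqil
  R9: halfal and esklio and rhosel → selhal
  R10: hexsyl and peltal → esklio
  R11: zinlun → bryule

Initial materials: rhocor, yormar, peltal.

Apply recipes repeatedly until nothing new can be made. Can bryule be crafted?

Yes

Using R7, yormar, rhocor, and peltal make pyrpyr.
peltal and rhocor and pyrpyr → hexsyl (R4).
Using R3, rhocor, peltal, and pyrpyr make halfal.
Using R10, hexsyl and peltal make esklio.
esklio and halfal → zinlun (R1).
zinlun → bryule (R11).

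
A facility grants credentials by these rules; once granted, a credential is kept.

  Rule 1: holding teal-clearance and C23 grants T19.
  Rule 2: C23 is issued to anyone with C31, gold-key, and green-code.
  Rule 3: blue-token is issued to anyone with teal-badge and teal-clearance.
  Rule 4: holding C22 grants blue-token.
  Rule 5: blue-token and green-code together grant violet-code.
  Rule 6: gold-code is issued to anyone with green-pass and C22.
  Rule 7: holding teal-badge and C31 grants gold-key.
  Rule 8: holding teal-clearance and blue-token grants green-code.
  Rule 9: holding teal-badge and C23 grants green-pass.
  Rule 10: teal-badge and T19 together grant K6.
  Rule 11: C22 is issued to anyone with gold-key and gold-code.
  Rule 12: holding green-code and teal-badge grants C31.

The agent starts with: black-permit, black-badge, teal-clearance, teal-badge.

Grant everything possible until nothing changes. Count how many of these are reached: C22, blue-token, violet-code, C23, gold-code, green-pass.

Holding teal-badge and teal-clearance grants blue-token (Rule 3).
Holding teal-clearance and blue-token grants green-code (Rule 8).
Holding green-code and teal-badge grants C31 (Rule 12).
Holding blue-token and green-code grants violet-code (Rule 5).
Holding teal-badge and C31 grants gold-key (Rule 7).
Holding C31, gold-key, and green-code grants C23 (Rule 2).
Holding teal-badge and C23 grants green-pass (Rule 9).
C22 would need gold-key and gold-code (Rule 11), but gold-code is never granted.
blue-token: reached.
violet-code: reached.
C23: reached.
gold-code would need green-pass and C22 (Rule 6), but C22 is never granted.
green-pass: reached.
Reached: blue-token, violet-code, C23, and green-pass — 4 of the 6.

4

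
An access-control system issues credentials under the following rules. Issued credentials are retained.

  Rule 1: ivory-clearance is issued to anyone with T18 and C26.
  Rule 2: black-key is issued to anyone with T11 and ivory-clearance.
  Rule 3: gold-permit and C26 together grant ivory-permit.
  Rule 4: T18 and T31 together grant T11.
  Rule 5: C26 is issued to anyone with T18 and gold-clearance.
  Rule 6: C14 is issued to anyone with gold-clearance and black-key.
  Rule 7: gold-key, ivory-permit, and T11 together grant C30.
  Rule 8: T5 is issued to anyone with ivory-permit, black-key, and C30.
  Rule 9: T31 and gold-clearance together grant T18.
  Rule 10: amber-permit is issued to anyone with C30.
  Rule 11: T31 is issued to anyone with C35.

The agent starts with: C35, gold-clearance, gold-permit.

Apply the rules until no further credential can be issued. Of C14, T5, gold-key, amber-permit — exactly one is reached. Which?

C14

Holding C35 grants T31 (Rule 11).
Holding T31 and gold-clearance grants T18 (Rule 9).
Holding T18 and T31 grants T11 (Rule 4).
Holding T18 and gold-clearance grants C26 (Rule 5).
Holding T18 and C26 grants ivory-clearance (Rule 1).
Holding T11 and ivory-clearance grants black-key (Rule 2).
Holding gold-clearance and black-key grants C14 (Rule 6).
amber-permit would need C30 (Rule 10), but C30 is never granted. No rule produces gold-key, and it is not given. T5 would need ivory-permit, black-key, and C30 (Rule 8), but C30 is never granted.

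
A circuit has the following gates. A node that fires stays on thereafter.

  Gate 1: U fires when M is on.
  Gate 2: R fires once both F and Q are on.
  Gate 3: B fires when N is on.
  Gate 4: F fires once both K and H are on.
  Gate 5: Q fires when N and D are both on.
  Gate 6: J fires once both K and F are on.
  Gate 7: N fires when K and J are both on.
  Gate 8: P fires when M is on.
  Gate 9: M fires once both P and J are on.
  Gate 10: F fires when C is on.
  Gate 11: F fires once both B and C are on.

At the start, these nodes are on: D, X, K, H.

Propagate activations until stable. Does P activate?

P would need M (Gate 8), but M never turns on.

No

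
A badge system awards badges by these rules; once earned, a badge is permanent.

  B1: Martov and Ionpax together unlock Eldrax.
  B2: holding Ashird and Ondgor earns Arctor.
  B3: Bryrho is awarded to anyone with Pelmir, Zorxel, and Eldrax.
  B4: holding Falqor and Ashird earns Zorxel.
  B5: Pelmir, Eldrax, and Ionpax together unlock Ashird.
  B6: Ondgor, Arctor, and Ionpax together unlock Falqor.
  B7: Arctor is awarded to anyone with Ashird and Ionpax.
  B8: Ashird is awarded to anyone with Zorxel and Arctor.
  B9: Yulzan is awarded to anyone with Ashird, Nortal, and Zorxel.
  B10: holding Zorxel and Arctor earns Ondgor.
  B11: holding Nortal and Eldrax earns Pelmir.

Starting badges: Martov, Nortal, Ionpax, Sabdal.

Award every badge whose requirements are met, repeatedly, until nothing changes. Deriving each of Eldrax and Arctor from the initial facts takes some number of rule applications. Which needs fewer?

Eldrax: With Martov and Ionpax, Eldrax is earned (B1). [1 rule application]
Arctor: With Martov and Ionpax, Eldrax is earned (B1). With Nortal and Eldrax, Pelmir is earned (B11). With Pelmir, Eldrax, and Ionpax, Ashird is earned (B5). With Ashird and Ionpax, Arctor is earned (B7). [4 rule applications]
Eldrax needs fewer.

Eldrax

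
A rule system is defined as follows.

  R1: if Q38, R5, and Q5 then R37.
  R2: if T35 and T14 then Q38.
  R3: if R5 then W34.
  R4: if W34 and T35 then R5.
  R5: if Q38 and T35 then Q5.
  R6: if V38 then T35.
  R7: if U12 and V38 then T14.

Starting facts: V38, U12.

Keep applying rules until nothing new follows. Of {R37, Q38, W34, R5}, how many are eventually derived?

U12 and V38 hold, so T14 follows (R7).
V38 holds, so T35 follows (R6).
T35 and T14 hold, so Q38 follows (R2).
R37 would need Q38, R5, and Q5 (R1), but R5 is never established.
Q38: reached.
W34 would need R5 (R3), but R5 is never established.
R5 would need W34 and T35 (R4), but W34 is never established.
Reached: Q38 — 1 of the 4.

1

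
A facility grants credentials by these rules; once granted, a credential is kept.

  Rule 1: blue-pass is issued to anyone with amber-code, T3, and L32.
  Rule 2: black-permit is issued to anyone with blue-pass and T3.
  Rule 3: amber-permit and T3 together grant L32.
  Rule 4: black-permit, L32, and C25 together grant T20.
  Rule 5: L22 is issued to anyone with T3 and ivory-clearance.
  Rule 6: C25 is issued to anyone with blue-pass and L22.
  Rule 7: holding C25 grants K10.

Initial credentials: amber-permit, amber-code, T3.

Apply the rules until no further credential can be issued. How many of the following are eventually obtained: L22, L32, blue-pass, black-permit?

3

Holding amber-permit and T3 grants L32 (Rule 3).
Holding amber-code, T3, and L32 grants blue-pass (Rule 1).
Holding blue-pass and T3 grants black-permit (Rule 2).
L22 would need T3 and ivory-clearance (Rule 5), but ivory-clearance is never granted.
L32: reached.
blue-pass: reached.
black-permit: reached.
Reached: L32, blue-pass, and black-permit — 3 of the 4.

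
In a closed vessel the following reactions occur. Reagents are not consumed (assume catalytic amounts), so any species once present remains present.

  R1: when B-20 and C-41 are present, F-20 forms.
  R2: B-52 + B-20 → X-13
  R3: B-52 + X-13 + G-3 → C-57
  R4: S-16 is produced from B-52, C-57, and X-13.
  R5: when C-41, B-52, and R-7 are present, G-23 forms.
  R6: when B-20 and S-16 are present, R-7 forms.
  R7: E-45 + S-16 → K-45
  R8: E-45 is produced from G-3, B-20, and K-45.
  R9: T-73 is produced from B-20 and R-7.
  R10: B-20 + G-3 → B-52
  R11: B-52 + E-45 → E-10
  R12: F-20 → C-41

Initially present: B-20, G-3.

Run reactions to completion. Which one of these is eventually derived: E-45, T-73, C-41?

B-20 and G-3 present → B-52 forms (R10).
B-52 and B-20 present → X-13 forms (R2).
B-52, X-13, and G-3 present → C-57 forms (R3).
B-52, C-57, and X-13 present → S-16 forms (R4).
B-20 and S-16 present → R-7 forms (R6).
B-20 and R-7 present → T-73 forms (R9).
E-45 would need G-3, B-20, and K-45 (R8), but K-45 never forms. C-41 would need F-20 (R12), but F-20 never forms.

T-73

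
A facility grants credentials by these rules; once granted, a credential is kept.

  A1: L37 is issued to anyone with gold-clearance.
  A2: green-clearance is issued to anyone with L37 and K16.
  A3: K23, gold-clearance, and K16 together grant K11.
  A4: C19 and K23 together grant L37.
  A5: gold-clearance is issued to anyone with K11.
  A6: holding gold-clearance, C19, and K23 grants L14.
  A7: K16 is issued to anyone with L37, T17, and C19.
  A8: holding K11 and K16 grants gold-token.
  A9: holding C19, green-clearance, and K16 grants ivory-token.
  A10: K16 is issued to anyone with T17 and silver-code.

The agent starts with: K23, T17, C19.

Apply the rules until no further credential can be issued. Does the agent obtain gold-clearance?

gold-clearance would need K11 (A5), but K11 is never granted.

No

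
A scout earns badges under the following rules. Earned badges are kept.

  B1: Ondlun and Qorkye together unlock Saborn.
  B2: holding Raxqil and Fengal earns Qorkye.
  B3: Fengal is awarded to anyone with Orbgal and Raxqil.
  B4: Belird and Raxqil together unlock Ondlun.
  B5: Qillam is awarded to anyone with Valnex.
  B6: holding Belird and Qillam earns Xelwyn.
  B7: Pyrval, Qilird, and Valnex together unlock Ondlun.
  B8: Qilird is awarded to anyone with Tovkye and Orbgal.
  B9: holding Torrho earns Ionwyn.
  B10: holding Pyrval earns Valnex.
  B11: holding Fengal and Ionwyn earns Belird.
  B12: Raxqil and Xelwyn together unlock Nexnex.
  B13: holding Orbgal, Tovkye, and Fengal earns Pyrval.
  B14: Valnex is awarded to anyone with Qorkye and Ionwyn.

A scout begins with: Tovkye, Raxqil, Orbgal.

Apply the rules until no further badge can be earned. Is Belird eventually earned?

Belird would need Fengal and Ionwyn (B11), but Ionwyn is never earned.

No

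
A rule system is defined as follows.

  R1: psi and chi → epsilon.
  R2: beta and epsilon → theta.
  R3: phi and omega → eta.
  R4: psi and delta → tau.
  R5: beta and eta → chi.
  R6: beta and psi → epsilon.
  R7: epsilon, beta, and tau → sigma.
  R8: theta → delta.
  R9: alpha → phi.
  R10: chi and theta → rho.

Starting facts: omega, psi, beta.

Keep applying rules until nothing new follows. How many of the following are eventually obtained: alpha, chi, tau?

1

From beta and psi, R6 gives epsilon.
beta and epsilon hold, so theta follows (R2).
theta holds, so delta follows (R8).
From psi and delta, R4 gives tau.
No rule produces alpha, and it is not given.
chi would need beta and eta (R5), but eta is never established.
tau: reached.
Reached: tau — 1 of the 3.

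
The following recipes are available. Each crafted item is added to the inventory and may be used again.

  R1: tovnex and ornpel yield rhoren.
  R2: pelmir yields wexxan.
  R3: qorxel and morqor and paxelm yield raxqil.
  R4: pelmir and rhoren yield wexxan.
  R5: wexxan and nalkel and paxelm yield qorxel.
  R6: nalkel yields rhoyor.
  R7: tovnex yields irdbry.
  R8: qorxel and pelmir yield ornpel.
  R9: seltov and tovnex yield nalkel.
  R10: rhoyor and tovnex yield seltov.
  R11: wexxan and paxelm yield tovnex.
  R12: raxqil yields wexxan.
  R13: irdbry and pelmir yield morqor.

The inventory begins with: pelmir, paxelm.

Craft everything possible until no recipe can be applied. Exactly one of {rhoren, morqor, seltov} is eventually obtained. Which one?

morqor

pelmir → wexxan (R2).
wexxan and paxelm → tovnex (R11).
tovnex → irdbry (R7).
Using R13, irdbry and pelmir make morqor.
seltov would need rhoyor and tovnex (R10), but rhoyor is never obtained. rhoren would need tovnex and ornpel (R1), but ornpel is never obtained.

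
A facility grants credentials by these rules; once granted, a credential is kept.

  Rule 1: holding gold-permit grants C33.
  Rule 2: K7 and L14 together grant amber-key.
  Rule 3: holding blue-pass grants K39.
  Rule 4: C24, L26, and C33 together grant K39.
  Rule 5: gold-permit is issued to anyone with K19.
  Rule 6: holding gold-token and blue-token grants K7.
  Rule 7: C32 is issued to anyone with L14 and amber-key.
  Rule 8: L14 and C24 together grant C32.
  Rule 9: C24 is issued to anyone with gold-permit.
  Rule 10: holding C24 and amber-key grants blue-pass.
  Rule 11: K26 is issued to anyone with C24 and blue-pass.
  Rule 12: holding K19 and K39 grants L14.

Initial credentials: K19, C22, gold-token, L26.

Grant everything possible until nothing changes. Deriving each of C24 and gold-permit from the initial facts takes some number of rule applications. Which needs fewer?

gold-permit: Holding K19 grants gold-permit (Rule 5). [1 rule application]
C24: Holding K19 grants gold-permit (Rule 5). Holding gold-permit grants C24 (Rule 9). [2 rule applications]
gold-permit needs fewer.

gold-permit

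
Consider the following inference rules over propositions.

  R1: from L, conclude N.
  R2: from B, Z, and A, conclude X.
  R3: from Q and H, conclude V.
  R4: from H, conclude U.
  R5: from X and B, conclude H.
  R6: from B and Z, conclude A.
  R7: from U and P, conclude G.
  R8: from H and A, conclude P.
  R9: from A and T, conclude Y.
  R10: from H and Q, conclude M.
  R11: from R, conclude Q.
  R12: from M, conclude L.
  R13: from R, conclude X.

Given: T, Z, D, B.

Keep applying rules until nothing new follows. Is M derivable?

M would need H and Q (R10), but Q is never established.

No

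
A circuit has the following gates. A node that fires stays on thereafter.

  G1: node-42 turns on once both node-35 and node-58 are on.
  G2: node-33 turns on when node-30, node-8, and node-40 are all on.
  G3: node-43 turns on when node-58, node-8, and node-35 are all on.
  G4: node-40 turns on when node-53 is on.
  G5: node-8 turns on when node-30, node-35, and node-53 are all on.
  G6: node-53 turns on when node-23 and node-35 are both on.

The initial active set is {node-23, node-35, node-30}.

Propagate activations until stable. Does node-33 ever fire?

G6: node-23 and node-35 on → node-53 on.
G5: node-30, node-35, and node-53 on → node-8 on.
node-53 is on, so node-40 turns on (G4).
node-30, node-8, and node-40 are on, so node-33 turns on (G2).

Yes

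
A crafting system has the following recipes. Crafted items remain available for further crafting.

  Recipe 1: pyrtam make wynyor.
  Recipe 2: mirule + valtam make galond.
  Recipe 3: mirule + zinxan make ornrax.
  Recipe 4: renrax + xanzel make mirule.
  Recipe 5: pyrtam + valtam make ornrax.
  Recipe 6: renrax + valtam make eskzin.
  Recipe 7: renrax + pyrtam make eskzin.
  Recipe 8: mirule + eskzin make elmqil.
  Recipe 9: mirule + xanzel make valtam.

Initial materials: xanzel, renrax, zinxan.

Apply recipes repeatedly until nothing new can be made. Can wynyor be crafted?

wynyor would need pyrtam (Recipe 1), but pyrtam is never obtained.

No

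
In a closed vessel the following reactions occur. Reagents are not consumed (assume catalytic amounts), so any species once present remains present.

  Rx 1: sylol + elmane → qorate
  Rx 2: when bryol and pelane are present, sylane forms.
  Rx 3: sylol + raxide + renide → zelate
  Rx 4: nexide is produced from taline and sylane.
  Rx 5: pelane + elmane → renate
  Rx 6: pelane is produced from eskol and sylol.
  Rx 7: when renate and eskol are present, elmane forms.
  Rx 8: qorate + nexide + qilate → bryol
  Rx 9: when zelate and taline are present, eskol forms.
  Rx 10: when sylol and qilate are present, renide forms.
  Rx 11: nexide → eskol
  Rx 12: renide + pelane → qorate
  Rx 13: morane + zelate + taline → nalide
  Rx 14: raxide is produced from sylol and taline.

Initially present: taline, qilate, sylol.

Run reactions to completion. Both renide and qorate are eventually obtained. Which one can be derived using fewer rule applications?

renide: sylol and qilate present → renide forms (Rx 10). [1 rule application]
qorate: sylol and qilate present → renide forms (Rx 10). sylol and taline present → raxide forms (Rx 14). sylol, raxide, and renide present → zelate forms (Rx 3). zelate and taline present → eskol forms (Rx 9). eskol and sylol present → pelane forms (Rx 6). renide and pelane present → qorate forms (Rx 12). [6 rule applications]
renide needs fewer.

renide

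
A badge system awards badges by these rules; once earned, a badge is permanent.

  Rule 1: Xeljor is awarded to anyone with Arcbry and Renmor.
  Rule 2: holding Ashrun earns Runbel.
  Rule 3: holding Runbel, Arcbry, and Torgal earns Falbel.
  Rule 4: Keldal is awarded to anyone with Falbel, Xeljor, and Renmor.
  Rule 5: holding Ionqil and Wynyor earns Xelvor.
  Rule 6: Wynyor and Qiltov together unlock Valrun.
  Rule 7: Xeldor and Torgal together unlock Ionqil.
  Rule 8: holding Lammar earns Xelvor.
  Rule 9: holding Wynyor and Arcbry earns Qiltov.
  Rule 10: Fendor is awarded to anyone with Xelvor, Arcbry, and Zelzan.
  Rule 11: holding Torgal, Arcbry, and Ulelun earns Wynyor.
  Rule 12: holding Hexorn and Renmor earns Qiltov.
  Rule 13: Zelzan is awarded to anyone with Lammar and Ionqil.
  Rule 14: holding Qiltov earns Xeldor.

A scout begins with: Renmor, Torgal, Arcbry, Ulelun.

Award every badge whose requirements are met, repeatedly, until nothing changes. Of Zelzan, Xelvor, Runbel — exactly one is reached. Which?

With Torgal, Arcbry, and Ulelun, Wynyor is earned (Rule 11).
With Wynyor and Arcbry, Qiltov is earned (Rule 9).
With Qiltov, Xeldor is earned (Rule 14).
With Xeldor and Torgal, Ionqil is earned (Rule 7).
With Ionqil and Wynyor, Xelvor is earned (Rule 5).
Runbel would need Ashrun (Rule 2), but Ashrun is never earned. Zelzan would need Lammar and Ionqil (Rule 13), but Lammar is never earned.

Xelvor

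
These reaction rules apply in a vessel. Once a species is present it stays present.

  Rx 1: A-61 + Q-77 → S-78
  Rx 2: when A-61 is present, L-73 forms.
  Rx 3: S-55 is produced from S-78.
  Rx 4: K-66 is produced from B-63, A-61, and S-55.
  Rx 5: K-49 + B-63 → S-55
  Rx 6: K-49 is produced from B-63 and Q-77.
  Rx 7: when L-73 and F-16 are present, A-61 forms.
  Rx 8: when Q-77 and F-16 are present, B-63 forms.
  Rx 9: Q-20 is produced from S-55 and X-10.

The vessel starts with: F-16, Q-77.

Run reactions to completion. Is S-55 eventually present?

Yes

Q-77 and F-16 present → B-63 forms (Rx 8).
B-63 and Q-77 present → K-49 forms (Rx 6).
K-49 and B-63 present → S-55 forms (Rx 5).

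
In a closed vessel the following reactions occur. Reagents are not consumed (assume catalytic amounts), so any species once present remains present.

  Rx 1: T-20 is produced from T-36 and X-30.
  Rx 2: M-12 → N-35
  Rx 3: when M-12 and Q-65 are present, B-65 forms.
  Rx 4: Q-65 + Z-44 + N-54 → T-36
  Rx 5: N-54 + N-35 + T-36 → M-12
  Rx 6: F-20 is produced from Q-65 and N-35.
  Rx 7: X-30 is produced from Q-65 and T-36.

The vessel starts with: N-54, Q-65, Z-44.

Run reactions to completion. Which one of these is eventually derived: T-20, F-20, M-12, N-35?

T-20

Q-65, Z-44, and N-54 present → T-36 forms (Rx 4).
Q-65 and T-36 present → X-30 forms (Rx 7).
T-36 and X-30 present → T-20 forms (Rx 1).
M-12 would need N-54, N-35, and T-36 (Rx 5), but N-35 never forms. F-20 would need Q-65 and N-35 (Rx 6), but N-35 never forms. N-35 would need M-12 (Rx 2), but M-12 never forms.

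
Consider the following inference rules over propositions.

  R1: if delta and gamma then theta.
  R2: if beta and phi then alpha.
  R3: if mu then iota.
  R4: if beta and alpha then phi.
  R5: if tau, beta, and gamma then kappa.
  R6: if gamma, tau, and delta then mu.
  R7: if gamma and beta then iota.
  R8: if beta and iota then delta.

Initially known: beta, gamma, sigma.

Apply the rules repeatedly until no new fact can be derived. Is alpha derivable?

alpha would need beta and phi (R2), but phi is never established.

No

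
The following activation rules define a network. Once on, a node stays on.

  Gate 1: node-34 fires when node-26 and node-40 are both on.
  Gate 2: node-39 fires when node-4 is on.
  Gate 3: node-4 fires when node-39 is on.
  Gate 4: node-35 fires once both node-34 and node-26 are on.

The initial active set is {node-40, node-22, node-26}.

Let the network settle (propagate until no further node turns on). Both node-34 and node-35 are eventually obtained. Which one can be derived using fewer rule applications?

node-34

node-34: node-26 and node-40 are on, so node-34 fires (Gate 1). [1 rule application]
node-35: Gate 1: node-26 and node-40 on → node-34 on. Gate 4: node-34 and node-26 on → node-35 on. [2 rule applications]
node-34 needs fewer.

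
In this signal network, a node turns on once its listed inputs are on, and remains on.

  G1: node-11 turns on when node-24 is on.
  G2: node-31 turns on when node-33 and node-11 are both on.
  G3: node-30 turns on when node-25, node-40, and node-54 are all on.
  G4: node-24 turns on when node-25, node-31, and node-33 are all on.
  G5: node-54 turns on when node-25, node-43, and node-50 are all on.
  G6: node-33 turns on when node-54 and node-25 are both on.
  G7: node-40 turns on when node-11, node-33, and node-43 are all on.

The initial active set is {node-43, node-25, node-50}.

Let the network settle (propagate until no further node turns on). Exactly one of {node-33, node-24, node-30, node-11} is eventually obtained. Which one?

G5: node-25, node-43, and node-50 on → node-54 on.
node-54 and node-25 are on, so node-33 turns on (G6).
node-24 would need node-25, node-31, and node-33 (G4), but node-31 never turns on. node-30 would need node-25, node-40, and node-54 (G3), but node-40 never turns on. node-11 would need node-24 (G1), but node-24 never turns on.

node-33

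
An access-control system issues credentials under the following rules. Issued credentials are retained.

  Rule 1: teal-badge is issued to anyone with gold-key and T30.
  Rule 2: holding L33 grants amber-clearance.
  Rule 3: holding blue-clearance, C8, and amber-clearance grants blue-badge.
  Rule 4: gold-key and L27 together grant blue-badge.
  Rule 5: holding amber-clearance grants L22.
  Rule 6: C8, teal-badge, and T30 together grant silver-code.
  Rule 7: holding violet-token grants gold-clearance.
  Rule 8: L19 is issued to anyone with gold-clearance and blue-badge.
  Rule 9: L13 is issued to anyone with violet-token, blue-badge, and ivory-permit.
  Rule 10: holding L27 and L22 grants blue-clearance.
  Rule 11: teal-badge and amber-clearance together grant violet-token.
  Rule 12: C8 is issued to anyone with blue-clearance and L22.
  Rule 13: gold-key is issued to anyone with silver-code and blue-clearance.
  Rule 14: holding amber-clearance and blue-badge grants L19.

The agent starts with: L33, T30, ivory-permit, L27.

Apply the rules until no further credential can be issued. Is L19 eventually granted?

Holding L33 grants amber-clearance (Rule 2).
Holding amber-clearance grants L22 (Rule 5).
Holding L27 and L22 grants blue-clearance (Rule 10).
Holding blue-clearance and L22 grants C8 (Rule 12).
Holding blue-clearance, C8, and amber-clearance grants blue-badge (Rule 3).
Holding amber-clearance and blue-badge grants L19 (Rule 14).

Yes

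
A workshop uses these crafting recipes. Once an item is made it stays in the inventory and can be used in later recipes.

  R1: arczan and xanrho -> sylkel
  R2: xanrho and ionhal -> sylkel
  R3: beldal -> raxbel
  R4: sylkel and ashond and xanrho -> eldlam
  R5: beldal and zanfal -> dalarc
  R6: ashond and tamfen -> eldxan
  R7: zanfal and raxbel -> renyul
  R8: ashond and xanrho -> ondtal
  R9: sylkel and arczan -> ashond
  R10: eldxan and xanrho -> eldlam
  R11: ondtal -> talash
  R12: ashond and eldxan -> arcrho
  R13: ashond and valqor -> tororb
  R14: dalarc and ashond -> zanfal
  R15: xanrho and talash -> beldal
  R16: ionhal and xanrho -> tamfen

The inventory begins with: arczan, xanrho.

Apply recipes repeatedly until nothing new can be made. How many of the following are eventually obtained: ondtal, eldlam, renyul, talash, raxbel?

4

arczan and xanrho -> sylkel (R1).
Using R9, sylkel and arczan make ashond.
sylkel and ashond and xanrho -> eldlam (R4).
Using R8, ashond and xanrho make ondtal.
Using R11, ondtal makes talash.
xanrho and talash -> beldal (R15).
beldal -> raxbel (R3).
ondtal: reached.
eldlam: reached.
renyul would need zanfal and raxbel (R7), but zanfal is never obtained.
talash: reached.
raxbel: reached.
Reached: ondtal, eldlam, talash, and raxbel — 4 of the 5.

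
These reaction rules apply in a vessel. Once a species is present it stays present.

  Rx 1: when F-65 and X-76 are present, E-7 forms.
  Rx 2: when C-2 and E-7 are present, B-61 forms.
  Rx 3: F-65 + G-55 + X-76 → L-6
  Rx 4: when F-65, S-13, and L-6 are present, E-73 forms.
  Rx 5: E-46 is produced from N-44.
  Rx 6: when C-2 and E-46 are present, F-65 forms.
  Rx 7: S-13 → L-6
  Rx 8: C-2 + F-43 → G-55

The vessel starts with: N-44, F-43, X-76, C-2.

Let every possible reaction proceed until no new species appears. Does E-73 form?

E-73 would need F-65, S-13, and L-6 (Rx 4), but S-13 never forms.

No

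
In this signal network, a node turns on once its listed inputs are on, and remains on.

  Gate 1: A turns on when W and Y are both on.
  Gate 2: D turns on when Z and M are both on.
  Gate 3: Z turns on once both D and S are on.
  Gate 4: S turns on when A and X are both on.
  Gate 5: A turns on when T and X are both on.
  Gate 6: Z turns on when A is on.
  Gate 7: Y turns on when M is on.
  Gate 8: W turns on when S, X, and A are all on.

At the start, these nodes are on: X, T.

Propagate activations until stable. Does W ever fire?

T and X are on, so A turns on (Gate 5).
Gate 4: A and X on → S on.
Gate 8: S, X, and A on → W on.

Yes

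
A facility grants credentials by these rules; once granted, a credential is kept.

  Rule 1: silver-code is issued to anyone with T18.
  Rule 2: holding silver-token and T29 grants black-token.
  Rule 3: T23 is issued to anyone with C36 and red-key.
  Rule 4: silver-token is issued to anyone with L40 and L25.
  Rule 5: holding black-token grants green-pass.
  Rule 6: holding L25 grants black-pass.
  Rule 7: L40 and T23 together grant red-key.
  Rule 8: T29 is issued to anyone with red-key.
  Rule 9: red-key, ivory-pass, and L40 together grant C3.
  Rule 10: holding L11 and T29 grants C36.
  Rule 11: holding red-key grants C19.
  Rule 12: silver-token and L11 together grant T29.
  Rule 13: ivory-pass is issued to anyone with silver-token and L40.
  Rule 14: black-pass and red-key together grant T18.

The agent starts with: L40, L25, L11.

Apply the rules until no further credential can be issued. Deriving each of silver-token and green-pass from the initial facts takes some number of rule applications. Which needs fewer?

silver-token: Holding L40 and L25 grants silver-token (Rule 4). [1 rule application]
green-pass: Holding L40 and L25 grants silver-token (Rule 4). Holding silver-token and L11 grants T29 (Rule 12). Holding silver-token and T29 grants black-token (Rule 2). Holding black-token grants green-pass (Rule 5). [4 rule applications]
silver-token needs fewer.

silver-token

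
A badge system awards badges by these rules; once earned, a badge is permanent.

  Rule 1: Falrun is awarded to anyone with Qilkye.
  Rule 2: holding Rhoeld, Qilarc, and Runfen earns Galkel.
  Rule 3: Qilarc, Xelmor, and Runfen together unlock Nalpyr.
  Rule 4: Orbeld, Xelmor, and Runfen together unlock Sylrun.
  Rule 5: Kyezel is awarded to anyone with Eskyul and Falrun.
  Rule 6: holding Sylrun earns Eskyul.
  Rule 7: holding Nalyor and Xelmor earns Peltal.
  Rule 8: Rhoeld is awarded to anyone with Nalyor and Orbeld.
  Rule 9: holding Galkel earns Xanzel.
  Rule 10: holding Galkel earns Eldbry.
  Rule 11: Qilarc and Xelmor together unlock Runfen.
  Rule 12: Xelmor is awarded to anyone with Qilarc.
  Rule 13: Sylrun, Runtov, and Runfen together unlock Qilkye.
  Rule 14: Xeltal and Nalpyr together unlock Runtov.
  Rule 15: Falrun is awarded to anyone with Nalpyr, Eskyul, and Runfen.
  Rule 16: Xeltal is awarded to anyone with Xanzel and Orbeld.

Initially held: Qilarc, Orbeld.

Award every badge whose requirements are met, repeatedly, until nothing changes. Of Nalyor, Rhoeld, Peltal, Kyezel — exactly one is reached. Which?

Kyezel

With Qilarc, Xelmor is earned (Rule 12).
With Qilarc and Xelmor, Runfen is earned (Rule 11).
With Orbeld, Xelmor, and Runfen, Sylrun is earned (Rule 4).
With Qilarc, Xelmor, and Runfen, Nalpyr is earned (Rule 3).
With Sylrun, Eskyul is earned (Rule 6).
With Nalpyr, Eskyul, and Runfen, Falrun is earned (Rule 15).
With Eskyul and Falrun, Kyezel is earned (Rule 5).
Peltal would need Nalyor and Xelmor (Rule 7), but Nalyor is never earned. No rule produces Nalyor, and it is not given. Rhoeld would need Nalyor and Orbeld (Rule 8), but Nalyor is never earned.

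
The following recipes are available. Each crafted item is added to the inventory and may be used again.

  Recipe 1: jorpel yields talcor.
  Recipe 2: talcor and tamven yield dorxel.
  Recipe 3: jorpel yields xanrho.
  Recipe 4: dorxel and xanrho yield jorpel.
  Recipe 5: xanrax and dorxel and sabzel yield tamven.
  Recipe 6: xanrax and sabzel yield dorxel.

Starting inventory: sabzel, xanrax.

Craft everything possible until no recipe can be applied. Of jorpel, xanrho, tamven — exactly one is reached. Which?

xanrax and sabzel → dorxel (Recipe 6).
xanrax and dorxel and sabzel → tamven (Recipe 5).
jorpel would need dorxel and xanrho (Recipe 4), but xanrho is never obtained. xanrho would need jorpel (Recipe 3), but jorpel is never obtained.

tamven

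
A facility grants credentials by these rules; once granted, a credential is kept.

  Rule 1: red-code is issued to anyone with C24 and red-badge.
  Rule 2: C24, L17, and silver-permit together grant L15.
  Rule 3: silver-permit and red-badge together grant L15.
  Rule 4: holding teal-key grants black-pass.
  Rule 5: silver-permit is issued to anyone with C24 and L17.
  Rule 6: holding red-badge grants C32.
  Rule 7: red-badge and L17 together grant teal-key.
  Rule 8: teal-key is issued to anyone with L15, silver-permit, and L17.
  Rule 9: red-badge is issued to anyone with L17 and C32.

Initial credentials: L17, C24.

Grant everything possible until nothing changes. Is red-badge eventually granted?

red-badge would need L17 and C32 (Rule 9), but C32 is never granted.

No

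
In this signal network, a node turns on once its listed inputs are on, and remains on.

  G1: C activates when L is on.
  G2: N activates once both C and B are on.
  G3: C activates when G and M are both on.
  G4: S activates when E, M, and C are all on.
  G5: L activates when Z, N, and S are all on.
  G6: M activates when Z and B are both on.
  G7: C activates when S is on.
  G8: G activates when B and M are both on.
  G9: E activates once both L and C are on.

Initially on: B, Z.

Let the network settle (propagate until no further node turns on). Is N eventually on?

Yes

G6: Z and B on → M on.
G8: B and M on → G on.
G3: G and M on → C on.
C and B are on, so N activates (G2).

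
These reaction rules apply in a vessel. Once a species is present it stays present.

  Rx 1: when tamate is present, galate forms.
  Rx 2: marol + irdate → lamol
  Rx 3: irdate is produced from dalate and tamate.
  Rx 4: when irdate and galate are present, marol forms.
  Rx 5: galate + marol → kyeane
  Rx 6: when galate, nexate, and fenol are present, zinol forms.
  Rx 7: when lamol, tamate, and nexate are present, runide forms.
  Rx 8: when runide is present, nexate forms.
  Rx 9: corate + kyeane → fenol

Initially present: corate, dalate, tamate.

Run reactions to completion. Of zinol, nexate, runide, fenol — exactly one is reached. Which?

dalate and tamate present → irdate forms (Rx 3).
tamate present → galate forms (Rx 1).
irdate and galate present → marol forms (Rx 4).
galate and marol present → kyeane forms (Rx 5).
corate and kyeane present → fenol forms (Rx 9).
runide would need lamol, tamate, and nexate (Rx 7), but nexate never forms. zinol would need galate, nexate, and fenol (Rx 6), but nexate never forms. nexate would need runide (Rx 8), but runide never forms.

fenol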